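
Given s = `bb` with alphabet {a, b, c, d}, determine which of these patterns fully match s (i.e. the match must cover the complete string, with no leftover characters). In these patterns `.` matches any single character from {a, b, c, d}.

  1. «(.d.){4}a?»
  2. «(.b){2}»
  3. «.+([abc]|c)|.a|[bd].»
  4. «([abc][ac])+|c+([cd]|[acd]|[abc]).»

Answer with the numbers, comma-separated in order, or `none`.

1 → no match
2 → no match
3 → match
4 → no match

3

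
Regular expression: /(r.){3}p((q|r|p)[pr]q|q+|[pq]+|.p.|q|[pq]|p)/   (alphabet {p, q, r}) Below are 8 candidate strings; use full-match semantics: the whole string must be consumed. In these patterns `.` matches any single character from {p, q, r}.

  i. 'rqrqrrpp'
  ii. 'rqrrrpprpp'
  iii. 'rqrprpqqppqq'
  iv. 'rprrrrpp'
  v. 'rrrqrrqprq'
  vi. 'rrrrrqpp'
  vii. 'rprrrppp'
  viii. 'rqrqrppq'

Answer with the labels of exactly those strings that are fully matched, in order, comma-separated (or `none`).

i → match
ii → match
iii → no match
iv → match
v → no match
vi → match
vii → match
viii → match

i, ii, iv, vi, vii, viii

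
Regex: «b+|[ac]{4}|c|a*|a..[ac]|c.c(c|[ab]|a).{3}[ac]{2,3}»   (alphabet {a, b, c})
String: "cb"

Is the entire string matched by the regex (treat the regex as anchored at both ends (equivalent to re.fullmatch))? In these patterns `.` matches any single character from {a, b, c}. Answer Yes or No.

No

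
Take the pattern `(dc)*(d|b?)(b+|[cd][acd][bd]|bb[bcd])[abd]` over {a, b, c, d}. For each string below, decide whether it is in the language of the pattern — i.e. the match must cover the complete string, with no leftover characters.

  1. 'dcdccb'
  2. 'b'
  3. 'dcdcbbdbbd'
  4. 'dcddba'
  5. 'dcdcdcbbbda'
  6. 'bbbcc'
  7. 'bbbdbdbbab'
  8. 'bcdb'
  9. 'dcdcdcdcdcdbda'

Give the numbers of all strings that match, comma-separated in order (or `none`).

4, 5

1. 'dcdccb' → no match
2. 'b' → no match
3. 'dcdcbbdbbd' → no match
4. 'dcddba' → match
5. 'dcdcdcbbbda' → match
6. 'bbbcc' → no match
7. 'bbbdbdbbab' → no match
8. 'bcdb' → no match
9 → no match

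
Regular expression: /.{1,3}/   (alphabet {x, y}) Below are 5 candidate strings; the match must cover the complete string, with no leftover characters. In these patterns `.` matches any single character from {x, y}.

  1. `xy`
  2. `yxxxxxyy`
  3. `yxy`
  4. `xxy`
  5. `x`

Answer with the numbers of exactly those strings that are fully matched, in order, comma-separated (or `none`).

1 → match
2 → no match
3 → match
4 → match
5 → match

1, 3, 4, 5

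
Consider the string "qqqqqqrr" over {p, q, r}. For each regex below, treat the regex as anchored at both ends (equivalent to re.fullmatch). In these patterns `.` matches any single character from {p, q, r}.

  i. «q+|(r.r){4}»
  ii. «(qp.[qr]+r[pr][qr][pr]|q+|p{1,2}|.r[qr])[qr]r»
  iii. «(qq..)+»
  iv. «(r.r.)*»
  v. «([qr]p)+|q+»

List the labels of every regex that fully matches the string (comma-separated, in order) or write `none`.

ii, iii

i → no match
ii → match
iii → match
iv → no match
v → no match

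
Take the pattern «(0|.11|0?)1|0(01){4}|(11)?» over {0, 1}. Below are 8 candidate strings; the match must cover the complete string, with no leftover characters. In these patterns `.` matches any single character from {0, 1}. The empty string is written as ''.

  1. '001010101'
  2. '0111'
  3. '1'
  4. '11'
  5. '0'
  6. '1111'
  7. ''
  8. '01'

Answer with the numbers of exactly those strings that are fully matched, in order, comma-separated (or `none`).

1, 2, 3, 4, 6, 7, 8

1 → match
2 → match
3 → match
4 → match
5 → no match
6 → match
7 → match
8 → match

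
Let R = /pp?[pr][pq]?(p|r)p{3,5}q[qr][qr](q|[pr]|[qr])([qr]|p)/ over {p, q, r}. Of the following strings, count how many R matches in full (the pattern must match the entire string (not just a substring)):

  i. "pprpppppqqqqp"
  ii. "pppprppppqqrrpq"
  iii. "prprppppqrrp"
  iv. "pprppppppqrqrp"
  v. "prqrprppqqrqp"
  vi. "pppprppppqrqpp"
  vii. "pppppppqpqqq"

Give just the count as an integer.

3

i → match
ii → no match
iii. "prprppppqrrp" → no match
iv → match
v → no match
vi → match
vii. "pppppppqpqqq" → no match
Total matched: 3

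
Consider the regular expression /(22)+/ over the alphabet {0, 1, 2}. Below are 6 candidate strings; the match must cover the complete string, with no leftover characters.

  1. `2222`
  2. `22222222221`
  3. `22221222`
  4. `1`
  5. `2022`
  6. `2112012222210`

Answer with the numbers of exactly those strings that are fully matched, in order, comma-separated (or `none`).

1. `2222` → match
2. `22222222221` → no match — must end with `22`
3. `22221222` → no match
4. `1` → no match — must start with `22`
5. `2022` → no match — must start with `22`
6 → no match — must start with `22`

1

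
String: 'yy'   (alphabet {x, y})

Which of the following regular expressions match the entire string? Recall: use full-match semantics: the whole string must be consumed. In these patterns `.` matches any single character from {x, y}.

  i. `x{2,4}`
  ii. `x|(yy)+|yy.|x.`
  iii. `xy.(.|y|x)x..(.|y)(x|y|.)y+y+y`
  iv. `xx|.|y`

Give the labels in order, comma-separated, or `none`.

ii

i → no match — must start with 'x'
ii → match
iii → no match — must start with 'xy'
iv → no match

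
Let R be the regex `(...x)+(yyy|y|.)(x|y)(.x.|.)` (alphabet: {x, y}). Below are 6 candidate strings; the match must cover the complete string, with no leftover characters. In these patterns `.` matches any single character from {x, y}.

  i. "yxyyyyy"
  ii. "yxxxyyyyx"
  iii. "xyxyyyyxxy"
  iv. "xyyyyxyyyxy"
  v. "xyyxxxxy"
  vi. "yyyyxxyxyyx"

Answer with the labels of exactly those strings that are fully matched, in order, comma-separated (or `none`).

i → no match
ii → match
iii → no match
iv → no match
v → no match
vi → no match

ii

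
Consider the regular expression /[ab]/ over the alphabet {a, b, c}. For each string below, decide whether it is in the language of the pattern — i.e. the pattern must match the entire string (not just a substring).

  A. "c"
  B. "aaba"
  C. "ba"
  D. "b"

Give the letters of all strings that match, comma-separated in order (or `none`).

A → no match
B → no match
C → no match
D → match

D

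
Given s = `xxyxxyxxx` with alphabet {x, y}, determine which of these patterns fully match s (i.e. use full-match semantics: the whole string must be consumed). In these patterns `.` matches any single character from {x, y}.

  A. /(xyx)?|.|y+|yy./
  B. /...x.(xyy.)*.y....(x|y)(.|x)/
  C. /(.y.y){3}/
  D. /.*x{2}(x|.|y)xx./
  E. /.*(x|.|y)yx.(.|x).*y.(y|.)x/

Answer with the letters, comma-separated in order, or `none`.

D

A → no match
B → no match
C → no match — must end with `y`
D → match
E → no match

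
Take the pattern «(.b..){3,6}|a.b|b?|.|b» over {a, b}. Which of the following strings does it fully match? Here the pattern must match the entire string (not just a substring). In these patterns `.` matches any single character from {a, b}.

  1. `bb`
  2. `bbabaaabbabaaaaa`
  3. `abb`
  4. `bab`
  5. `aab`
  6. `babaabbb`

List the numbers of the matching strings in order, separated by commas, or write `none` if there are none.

3, 5

1. `bb` → no match
2 → no match
3. `abb` → match
4. `bab` → no match
5. `aab` → match
6. `babaabbb` → no match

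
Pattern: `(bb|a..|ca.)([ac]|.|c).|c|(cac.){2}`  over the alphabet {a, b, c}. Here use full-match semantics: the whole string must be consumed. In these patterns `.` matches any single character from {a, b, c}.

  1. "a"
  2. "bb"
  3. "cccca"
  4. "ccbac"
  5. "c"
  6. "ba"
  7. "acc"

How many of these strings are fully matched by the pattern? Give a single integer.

1

1 → no match
2 → no match
3 → no match
4 → no match
5 → match
6 → no match
7 → no match
Total matched: 1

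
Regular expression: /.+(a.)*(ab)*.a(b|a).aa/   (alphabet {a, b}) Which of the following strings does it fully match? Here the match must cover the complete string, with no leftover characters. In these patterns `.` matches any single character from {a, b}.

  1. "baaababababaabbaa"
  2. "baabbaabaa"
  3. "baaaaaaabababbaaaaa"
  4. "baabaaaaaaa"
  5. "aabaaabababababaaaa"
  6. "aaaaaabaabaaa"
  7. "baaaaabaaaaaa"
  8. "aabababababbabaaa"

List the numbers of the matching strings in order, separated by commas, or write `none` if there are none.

1, 2, 3, 4, 6, 7, 8

1 → match
2 → match
3 → match
4 → match
5 → no match
6 → match
7 → match
8 → match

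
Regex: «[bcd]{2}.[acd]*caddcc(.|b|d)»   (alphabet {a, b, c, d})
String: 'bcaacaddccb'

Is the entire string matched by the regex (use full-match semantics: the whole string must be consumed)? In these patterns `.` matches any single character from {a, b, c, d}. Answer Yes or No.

Yes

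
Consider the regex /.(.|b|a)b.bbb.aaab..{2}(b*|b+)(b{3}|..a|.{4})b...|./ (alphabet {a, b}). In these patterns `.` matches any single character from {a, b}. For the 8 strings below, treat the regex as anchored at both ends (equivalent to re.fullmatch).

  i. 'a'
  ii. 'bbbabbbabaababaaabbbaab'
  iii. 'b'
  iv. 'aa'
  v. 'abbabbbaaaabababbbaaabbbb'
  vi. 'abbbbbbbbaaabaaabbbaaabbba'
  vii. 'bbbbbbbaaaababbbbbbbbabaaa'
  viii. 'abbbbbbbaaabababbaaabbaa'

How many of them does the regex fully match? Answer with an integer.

i → match
ii → no match
iii → match
iv → no match
v → match
vi → no match
vii → match
viii → match
Total matched: 5

5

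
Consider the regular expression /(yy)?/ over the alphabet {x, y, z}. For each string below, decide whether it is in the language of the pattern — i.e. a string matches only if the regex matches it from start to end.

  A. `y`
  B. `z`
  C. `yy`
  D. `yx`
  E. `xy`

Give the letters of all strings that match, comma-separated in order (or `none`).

C

A → no match
B → no match
C → match
D → no match
E → no match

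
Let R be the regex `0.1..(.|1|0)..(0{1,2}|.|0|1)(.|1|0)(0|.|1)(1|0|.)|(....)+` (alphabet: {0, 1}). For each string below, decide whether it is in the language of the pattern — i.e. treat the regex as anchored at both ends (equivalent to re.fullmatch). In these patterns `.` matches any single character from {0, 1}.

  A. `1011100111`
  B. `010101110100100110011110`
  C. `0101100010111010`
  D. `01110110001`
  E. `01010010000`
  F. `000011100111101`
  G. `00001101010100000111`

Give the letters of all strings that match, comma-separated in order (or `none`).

B, C, G

A. `1011100111` → no match
B → match
C → match
D. `01110110001` → no match
E. `01010010000` → no match
F → no match
G → match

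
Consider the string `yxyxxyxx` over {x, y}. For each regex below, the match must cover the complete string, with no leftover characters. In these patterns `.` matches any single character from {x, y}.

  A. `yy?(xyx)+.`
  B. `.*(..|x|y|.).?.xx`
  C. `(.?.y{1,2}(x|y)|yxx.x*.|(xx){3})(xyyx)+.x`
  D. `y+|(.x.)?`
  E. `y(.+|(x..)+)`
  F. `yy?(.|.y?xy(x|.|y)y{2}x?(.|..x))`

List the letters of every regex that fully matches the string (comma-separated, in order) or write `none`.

A → match
B → match
C → no match
D → no match
E → match
F → no match

A, B, E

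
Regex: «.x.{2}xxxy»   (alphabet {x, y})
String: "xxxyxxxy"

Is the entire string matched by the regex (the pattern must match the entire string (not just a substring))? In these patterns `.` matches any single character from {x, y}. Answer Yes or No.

Yes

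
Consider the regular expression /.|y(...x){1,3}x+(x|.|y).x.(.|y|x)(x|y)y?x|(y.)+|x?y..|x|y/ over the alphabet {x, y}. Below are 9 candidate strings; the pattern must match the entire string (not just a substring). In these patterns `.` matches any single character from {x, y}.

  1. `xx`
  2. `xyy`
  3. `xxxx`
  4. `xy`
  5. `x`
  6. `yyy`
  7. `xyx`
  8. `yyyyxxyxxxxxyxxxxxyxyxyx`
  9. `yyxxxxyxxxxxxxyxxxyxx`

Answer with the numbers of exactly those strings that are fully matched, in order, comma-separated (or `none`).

1 → no match
2 → no match
3 → no match
4 → no match
5 → match
6 → match
7 → no match
8 → no match
9 → match

5, 6, 9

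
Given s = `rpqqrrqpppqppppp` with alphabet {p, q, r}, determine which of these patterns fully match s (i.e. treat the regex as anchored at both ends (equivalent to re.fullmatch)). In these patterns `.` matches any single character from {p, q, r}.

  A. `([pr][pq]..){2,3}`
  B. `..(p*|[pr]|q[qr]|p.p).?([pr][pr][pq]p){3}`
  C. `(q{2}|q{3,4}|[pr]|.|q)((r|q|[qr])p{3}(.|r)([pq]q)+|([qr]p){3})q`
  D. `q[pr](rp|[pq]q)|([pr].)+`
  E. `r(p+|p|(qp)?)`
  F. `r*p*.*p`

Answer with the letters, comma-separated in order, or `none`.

A → no match
B → match
C → no match — must end with `q`
D → no match
E → no match
F → match

B, F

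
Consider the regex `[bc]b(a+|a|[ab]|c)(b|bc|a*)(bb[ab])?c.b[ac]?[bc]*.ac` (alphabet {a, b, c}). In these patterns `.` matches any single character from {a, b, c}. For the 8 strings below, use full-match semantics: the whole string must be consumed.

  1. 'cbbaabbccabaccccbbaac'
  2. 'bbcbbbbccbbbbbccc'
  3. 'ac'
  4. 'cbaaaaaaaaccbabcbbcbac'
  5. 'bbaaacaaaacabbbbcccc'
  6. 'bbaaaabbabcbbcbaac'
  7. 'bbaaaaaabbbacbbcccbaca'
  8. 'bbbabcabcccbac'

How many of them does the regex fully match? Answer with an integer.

1 → no match
2 → no match — must end with 'ac'
3 → no match
4 → match
5 → no match — must end with 'ac'
6 → no match
7 → no match — must end with 'ac'
8 → no match
Total matched: 1

1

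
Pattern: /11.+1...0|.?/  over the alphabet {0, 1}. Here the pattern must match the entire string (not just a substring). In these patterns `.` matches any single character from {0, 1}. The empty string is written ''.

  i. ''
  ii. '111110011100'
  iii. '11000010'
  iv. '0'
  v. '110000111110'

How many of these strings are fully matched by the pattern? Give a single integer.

4

i → match
ii → match
iii → no match
iv → match
v → match
Total matched: 4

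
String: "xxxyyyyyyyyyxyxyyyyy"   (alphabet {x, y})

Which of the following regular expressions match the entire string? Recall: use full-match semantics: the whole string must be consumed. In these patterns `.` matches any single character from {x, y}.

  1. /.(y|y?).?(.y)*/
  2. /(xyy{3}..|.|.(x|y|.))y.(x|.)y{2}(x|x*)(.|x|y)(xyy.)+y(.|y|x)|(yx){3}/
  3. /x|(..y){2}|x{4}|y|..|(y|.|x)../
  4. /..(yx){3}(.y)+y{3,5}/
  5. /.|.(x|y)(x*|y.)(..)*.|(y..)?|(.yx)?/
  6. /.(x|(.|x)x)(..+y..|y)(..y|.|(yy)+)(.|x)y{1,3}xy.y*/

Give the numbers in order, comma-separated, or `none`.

1 → match
2 → no match
3 → no match
4 → no match
5 → match
6 → match

1, 5, 6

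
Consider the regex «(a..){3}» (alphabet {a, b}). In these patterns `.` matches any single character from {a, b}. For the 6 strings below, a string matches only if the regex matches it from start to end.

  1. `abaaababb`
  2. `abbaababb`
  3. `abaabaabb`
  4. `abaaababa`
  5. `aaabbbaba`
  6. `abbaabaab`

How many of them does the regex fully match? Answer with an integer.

1 → match
2 → match
3 → match
4 → match
5 → no match
6 → match
Total matched: 5

5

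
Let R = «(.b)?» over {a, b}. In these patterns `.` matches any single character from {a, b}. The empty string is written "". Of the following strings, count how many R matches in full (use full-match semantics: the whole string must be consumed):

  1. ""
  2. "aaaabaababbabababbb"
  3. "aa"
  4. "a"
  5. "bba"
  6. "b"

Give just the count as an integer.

1 → match
2 → no match
3 → no match
4 → no match
5 → no match
6 → no match
Total matched: 1

1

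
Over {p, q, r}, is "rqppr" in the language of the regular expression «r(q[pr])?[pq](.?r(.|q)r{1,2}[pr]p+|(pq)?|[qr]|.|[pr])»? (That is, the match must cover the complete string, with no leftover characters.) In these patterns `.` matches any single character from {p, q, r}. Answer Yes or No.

Yes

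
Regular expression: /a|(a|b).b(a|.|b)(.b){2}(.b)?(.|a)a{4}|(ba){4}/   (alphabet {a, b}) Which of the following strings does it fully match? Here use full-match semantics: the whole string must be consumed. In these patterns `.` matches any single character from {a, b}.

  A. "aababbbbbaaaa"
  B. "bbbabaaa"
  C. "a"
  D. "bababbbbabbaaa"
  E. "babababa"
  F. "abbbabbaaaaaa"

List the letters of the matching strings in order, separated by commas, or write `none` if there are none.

A, C, E

A → match
B → no match
C → match
D → no match
E → match
F → no match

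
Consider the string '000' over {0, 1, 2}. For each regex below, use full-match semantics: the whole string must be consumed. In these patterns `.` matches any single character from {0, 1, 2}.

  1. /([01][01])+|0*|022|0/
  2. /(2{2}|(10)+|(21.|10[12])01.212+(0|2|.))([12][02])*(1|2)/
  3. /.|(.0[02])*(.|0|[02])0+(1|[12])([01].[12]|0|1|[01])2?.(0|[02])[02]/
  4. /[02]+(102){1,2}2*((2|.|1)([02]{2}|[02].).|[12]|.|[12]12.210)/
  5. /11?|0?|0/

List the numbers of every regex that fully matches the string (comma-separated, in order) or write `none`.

1 → match
2 → no match
3 → no match
4 → no match
5 → no match

1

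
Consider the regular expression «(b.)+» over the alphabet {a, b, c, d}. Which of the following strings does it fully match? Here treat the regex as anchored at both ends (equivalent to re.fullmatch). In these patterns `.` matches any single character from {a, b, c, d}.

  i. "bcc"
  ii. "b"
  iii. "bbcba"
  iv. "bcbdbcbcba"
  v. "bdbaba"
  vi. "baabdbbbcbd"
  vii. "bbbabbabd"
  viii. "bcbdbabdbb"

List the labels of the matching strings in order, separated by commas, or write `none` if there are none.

i → no match
ii → no match
iii → no match
iv → match
v → match
vi → no match
vii → no match
viii → match

iv, v, viii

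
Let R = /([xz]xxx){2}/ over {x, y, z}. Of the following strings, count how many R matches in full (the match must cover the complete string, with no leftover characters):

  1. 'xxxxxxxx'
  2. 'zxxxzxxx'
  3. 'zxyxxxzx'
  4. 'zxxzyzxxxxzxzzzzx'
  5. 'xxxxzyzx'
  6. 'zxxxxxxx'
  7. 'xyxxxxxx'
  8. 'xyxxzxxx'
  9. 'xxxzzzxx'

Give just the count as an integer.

3

1 → match
2 → match
3 → no match — must end with 'xxx'
4 → no match — must end with 'xxx'
5 → no match — must end with 'xxx'
6 → match
7 → no match
8 → no match
9 → no match — must end with 'xxx'
Total matched: 3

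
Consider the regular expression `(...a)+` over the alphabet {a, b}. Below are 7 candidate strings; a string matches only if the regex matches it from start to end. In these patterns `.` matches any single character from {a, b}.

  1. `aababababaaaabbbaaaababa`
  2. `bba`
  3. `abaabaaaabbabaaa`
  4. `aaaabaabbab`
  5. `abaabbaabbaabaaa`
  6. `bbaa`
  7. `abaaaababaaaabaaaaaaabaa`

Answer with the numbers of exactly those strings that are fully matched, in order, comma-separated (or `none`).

1 → no match
2. `bba` → no match
3 → match
4. `aaaabaabbab` → no match — must end with `a`
5 → match
6. `bbaa` → match
7 → match

3, 5, 6, 7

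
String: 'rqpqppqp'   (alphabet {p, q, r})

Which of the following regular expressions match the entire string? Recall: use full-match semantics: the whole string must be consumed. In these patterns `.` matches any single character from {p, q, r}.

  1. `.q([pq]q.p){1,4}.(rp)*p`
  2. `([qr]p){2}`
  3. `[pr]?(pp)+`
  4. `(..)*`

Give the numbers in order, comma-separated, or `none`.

1 → match
2 → no match
3 → no match — must end with 'pp'
4 → match

1, 4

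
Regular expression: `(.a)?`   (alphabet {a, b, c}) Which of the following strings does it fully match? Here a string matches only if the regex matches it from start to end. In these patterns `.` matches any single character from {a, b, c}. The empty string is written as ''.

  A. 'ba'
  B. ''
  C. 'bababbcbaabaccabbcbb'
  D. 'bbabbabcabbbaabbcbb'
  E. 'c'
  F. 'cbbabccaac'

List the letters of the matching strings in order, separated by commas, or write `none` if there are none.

A, B

A → match
B → match
C → no match
D → no match
E → no match
F → no match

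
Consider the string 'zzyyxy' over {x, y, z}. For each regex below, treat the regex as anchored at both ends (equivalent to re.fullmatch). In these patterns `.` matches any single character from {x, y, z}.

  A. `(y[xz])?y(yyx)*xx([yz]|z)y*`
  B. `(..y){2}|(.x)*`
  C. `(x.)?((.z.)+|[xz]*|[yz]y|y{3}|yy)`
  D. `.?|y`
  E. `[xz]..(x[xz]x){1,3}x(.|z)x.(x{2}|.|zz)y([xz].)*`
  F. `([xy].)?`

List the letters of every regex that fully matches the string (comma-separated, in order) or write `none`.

A → no match
B → match
C → no match
D → no match
E → no match
F → no match

B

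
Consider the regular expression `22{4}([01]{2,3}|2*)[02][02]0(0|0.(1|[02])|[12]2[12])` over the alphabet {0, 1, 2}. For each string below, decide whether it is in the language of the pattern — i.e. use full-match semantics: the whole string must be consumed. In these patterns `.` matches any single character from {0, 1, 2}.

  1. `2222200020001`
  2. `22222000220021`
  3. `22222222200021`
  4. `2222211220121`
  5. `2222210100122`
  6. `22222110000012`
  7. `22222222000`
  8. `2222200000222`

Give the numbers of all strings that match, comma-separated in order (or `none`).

1 → match
2 → match
3 → match
4 → match
5 → no match
6 → match
7 → match
8 → match

1, 2, 3, 4, 6, 7, 8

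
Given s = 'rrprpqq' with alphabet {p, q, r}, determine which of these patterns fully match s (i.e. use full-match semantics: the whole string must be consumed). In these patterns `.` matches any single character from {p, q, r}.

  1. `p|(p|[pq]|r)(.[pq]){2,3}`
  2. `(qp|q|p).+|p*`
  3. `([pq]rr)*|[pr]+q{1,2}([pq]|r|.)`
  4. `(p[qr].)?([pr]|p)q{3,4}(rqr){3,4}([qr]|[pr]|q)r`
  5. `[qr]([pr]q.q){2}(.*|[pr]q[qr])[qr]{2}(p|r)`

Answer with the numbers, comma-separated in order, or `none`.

1, 3

1 → match
2 → no match
3 → match
4 → no match — must end with 'r'
5 → no match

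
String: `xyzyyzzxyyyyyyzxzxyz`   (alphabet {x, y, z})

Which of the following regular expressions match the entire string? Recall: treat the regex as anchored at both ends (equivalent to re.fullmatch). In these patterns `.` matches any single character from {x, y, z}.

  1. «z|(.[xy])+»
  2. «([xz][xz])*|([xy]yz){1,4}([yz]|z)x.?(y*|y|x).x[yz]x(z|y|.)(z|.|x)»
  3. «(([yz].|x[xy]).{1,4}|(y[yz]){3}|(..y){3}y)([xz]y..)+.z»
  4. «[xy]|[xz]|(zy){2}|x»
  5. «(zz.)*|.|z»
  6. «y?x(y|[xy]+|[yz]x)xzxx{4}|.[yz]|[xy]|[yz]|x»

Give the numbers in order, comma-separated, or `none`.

1 → no match
2 → match
3 → no match
4 → no match
5 → no match
6 → no match

2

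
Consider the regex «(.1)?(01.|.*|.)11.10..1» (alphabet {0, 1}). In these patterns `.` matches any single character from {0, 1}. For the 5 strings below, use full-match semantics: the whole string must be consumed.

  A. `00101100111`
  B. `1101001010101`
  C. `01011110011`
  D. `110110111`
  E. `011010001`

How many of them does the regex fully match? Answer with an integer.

2

A → no match
B → no match
C → match
D → no match
E → match
Total matched: 2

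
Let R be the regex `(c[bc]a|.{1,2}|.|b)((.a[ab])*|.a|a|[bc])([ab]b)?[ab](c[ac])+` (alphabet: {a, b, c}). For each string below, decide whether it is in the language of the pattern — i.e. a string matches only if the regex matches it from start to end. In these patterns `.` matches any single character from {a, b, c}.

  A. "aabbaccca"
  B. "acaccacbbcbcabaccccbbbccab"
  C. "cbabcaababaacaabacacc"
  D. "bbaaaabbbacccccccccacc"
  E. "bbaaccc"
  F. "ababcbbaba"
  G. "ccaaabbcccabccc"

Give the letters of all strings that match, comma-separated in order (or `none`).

A, D

A. "aabbaccca" → match
B → no match
C → no match
D → match
E. "bbaaccc" → no match
F. "ababcbbaba" → no match
G → no match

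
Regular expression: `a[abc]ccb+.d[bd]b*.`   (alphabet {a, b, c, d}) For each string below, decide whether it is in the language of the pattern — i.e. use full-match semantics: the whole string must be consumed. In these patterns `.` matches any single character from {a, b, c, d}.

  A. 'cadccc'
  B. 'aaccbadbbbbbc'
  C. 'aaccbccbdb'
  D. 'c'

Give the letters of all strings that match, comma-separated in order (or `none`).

A. 'cadccc' → no match — must start with 'a'
B → match
C. 'aaccbccbdb' → no match
D. 'c' → no match — must start with 'a'

B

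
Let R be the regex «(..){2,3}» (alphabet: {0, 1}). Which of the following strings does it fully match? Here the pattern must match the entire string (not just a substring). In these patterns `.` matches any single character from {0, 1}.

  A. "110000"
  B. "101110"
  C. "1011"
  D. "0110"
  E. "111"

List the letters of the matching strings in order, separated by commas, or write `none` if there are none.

A, B, C, D

A → match
B → match
C → match
D → match
E → no match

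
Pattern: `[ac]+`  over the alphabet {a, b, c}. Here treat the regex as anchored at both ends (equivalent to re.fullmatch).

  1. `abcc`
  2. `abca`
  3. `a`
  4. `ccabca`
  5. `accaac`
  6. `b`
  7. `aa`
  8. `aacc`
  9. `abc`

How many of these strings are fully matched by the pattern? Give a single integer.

4

1. `abcc` → no match
2. `abca` → no match
3. `a` → match
4. `ccabca` → no match
5. `accaac` → match
6. `b` → no match
7. `aa` → match
8. `aacc` → match
9. `abc` → no match
Total matched: 4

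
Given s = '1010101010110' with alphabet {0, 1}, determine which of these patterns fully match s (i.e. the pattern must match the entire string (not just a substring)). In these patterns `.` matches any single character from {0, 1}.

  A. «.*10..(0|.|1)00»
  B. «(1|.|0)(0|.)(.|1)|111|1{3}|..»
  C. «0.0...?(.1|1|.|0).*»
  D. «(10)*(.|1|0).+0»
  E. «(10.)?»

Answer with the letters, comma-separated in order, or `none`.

D

A → no match — must end with '00'
B → no match
C → no match — must start with '0'
D → match
E → no match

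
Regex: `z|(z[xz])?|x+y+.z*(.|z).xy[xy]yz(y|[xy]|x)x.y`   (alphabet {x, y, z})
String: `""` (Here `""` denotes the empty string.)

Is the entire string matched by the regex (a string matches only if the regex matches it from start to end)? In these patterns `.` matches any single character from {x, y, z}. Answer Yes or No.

Yes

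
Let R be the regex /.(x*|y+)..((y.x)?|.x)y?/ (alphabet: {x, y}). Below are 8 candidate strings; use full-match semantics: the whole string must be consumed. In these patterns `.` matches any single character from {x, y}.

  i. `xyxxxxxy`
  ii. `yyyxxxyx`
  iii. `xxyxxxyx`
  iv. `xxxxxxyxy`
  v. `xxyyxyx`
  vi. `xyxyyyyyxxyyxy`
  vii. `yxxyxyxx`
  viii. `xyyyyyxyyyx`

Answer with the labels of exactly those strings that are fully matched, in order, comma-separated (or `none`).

iv, vii, viii

i → no match
ii → no match
iii → no match
iv → match
v → no match
vi → no match
vii → match
viii → match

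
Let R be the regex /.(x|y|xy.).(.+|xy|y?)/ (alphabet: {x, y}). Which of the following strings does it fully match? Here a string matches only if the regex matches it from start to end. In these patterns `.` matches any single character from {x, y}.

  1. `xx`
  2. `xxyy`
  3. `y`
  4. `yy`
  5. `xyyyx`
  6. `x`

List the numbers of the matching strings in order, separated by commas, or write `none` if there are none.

1 → no match
2 → match
3 → no match
4 → no match
5 → match
6 → no match

2, 5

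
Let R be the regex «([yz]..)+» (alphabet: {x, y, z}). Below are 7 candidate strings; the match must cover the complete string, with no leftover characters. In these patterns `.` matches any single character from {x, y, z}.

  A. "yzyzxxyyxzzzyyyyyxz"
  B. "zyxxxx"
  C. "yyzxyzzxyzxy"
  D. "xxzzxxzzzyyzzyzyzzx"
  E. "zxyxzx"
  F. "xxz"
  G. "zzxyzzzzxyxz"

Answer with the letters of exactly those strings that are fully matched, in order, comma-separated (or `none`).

G

A → no match
B → no match
C → no match
D → no match
E → no match
F → no match
G → match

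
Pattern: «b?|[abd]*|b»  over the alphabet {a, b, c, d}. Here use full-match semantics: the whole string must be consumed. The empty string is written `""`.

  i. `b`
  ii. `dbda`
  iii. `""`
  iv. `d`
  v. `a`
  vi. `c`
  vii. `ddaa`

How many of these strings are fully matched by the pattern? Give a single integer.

i. `b` → match
ii. `dbda` → match
iii. `""` → match
iv. `d` → match
v. `a` → match
vi. `c` → no match
vii. `ddaa` → match
Total matched: 6

6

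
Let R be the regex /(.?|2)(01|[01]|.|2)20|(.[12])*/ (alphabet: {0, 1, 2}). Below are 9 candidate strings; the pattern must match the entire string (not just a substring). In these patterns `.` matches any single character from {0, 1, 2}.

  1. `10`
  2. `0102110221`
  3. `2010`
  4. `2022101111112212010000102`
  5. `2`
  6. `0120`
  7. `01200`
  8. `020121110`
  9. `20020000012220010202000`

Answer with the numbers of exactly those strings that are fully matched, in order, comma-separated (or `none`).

2, 6

1. `10` → no match
2. `0102110221` → match
3. `2010` → no match
4 → no match
5. `2` → no match
6. `0120` → match
7. `01200` → no match
8. `020121110` → no match
9 → no match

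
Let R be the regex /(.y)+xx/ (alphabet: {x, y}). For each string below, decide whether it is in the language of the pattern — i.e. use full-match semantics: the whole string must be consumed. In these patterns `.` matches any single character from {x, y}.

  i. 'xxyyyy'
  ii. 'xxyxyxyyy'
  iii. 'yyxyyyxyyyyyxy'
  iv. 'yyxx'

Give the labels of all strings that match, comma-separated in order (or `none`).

iv

i. 'xxyyyy' → no match — must end with 'yxx'
ii. 'xxyxyxyyy' → no match — must end with 'yxx'
iii → no match — must end with 'yxx'
iv. 'yyxx' → match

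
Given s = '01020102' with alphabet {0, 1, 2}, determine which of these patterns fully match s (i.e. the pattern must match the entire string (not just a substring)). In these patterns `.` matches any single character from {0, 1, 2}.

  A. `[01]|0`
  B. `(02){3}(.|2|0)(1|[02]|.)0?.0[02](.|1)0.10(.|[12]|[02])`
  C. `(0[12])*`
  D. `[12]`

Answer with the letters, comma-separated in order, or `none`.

A → no match
B → no match — must start with '02'
C → match
D → no match

C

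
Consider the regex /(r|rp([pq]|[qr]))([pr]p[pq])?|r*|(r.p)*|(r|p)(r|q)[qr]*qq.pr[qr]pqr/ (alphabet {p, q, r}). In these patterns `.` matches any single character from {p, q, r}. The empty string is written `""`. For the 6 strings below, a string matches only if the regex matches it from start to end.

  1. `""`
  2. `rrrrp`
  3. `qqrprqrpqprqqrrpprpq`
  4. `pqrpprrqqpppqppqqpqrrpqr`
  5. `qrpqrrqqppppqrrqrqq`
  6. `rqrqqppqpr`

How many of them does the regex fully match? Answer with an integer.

1. `""` → match
2. `rrrrp` → no match
3 → no match
4 → no match
5 → no match
6. `rqrqqppqpr` → no match
Total matched: 1

1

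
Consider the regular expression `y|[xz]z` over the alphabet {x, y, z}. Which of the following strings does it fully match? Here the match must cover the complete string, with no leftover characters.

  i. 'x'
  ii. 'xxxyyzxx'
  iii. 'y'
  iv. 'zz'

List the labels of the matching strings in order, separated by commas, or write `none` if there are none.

i. 'x' → no match
ii. 'xxxyyzxx' → no match
iii. 'y' → match
iv. 'zz' → match

iii, iv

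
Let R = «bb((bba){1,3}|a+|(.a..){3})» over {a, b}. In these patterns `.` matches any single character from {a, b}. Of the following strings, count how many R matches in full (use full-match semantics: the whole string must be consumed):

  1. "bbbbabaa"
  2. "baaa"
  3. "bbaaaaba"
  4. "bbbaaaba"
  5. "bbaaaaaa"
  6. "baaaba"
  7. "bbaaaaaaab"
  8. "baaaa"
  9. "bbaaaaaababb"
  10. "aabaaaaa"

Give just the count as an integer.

1

1 → no match
2 → no match — must start with "bb"
3 → no match
4 → no match
5 → match
6 → no match — must start with "bb"
7 → no match
8 → no match — must start with "bb"
9 → no match
10 → no match — must start with "bb"
Total matched: 1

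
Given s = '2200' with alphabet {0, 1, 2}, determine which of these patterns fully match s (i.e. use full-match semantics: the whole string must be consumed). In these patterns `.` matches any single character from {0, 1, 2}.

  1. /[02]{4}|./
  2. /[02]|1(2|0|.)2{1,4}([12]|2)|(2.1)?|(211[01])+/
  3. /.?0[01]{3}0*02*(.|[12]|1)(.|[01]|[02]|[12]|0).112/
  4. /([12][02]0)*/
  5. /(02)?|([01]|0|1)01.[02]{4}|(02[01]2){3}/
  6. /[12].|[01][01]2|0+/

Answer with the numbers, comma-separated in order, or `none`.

1

1 → match
2 → no match
3 → no match — must end with '112'
4 → no match
5 → no match
6 → no match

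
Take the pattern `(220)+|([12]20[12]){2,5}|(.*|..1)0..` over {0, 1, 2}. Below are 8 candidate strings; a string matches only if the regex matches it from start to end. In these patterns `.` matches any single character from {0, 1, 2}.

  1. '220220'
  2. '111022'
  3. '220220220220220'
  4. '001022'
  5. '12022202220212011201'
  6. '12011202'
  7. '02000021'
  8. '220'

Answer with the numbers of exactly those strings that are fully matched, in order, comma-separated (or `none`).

1, 2, 3, 4, 5, 6, 7, 8

1 → match
2 → match
3 → match
4 → match
5 → match
6 → match
7 → match
8 → match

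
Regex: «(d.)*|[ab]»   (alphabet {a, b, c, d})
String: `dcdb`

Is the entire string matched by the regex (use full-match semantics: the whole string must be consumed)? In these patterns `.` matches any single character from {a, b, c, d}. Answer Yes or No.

Yes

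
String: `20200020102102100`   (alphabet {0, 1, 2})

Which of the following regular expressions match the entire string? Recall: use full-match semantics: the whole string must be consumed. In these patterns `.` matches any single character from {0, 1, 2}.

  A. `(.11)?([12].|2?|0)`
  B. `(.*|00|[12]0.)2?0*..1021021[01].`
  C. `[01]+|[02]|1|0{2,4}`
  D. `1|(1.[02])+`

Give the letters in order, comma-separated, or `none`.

A → no match
B → match
C → no match
D → no match — must start with `1`

B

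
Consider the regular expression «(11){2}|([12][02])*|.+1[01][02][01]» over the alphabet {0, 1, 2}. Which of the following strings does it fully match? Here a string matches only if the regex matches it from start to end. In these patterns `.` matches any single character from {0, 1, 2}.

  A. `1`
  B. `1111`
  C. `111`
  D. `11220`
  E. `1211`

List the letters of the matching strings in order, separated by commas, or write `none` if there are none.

A → no match
B → match
C → no match
D → no match
E → no match

B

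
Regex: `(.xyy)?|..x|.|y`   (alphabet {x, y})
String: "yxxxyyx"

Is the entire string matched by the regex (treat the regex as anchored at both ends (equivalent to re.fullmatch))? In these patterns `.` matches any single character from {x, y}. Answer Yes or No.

No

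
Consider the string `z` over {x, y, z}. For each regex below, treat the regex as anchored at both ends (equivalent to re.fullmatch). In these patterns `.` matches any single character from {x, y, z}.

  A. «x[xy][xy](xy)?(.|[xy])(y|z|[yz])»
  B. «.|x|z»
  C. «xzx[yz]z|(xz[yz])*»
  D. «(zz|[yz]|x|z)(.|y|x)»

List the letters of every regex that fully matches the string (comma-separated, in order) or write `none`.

A → no match — must start with `x`
B → match
C → no match
D → no match

B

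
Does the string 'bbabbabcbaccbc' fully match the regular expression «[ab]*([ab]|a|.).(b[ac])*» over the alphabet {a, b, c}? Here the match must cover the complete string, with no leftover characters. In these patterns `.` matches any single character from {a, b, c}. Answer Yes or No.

No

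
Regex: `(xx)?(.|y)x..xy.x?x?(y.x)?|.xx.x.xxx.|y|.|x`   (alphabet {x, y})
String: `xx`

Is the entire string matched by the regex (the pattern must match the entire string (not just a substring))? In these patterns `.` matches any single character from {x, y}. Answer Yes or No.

No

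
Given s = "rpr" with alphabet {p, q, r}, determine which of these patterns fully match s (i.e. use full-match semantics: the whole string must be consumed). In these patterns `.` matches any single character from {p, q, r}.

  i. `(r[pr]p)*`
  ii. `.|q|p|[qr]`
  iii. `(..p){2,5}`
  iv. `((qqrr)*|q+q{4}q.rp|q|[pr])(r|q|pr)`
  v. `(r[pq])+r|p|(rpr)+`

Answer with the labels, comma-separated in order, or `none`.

i → no match
ii → no match
iii → no match — must end with "p"
iv → match
v → match

iv, v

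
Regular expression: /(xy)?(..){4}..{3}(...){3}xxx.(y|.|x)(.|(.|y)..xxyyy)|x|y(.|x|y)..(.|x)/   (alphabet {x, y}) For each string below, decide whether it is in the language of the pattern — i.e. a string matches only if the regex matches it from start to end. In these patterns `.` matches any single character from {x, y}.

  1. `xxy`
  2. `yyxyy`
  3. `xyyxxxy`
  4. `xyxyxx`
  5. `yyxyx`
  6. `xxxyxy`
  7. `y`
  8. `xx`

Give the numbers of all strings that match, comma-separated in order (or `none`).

1 → no match
2 → match
3 → no match
4 → no match
5 → match
6 → no match
7 → no match
8 → no match

2, 5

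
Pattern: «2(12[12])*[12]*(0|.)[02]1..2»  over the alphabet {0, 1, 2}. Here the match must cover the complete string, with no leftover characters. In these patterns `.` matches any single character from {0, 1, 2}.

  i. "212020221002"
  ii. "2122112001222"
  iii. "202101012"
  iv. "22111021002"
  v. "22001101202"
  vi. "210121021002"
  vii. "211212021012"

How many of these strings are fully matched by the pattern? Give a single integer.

3

i → no match
ii → match
iii → no match
iv → match
v → no match
vi → no match
vii → match
Total matched: 3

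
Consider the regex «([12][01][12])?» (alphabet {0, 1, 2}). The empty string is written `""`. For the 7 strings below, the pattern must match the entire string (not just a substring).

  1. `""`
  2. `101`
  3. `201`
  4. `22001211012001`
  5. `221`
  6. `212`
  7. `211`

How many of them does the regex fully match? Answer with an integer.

1 → match
2 → match
3 → match
4 → no match
5 → no match
6 → match
7 → match
Total matched: 5

5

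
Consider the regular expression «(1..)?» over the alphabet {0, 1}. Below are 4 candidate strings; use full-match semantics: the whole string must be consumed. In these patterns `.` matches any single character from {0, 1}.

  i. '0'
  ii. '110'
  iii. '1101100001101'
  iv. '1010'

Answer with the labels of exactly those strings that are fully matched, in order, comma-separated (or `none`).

i. '0' → no match
ii. '110' → match
iii → no match
iv. '1010' → no match

ii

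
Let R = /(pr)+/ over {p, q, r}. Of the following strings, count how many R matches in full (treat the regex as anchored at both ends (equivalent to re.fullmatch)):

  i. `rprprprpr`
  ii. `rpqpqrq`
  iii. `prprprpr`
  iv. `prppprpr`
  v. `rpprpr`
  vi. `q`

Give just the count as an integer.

1

i. `rprprprpr` → no match — must start with `pr`
ii. `rpqpqrq` → no match — must start with `pr`
iii. `prprprpr` → match
iv. `prppprpr` → no match
v. `rpprpr` → no match — must start with `pr`
vi. `q` → no match — must start with `pr`
Total matched: 1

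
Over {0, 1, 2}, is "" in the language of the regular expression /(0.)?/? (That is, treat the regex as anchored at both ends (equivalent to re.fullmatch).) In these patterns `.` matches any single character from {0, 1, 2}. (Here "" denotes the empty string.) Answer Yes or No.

Yes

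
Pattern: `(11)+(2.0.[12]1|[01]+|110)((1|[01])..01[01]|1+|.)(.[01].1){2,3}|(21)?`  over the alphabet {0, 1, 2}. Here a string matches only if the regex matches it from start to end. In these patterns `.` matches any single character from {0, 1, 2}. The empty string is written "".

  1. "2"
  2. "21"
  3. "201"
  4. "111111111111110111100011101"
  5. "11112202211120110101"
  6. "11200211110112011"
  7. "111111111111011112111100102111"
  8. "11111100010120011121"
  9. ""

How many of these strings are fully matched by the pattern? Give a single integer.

6

1. "2" → no match
2. "21" → match
3. "201" → no match
4 → match
5 → match
6 → match
7 → no match
8 → match
9. "" → match
Total matched: 6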